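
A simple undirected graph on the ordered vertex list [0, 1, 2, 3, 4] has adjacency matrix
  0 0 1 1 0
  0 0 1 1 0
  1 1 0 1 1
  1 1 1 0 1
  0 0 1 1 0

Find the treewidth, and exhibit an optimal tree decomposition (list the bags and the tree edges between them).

Treewidth 2.
One such decomposition:
Bags: B1 = {0, 2, 3}  B2 = {1, 2, 3}  B3 = {2, 3, 4}
Tree: B1–B2, B2–B3

Each bag holds 3 vertices, so the decomposition has width 2, which upper-bounds the treewidth. On the other hand G contains the 3-clique {0, 2, 3}. A clique must lie in a single bag of any decomposition, so no decomposition can have width below 2. Therefore the treewidth is 2.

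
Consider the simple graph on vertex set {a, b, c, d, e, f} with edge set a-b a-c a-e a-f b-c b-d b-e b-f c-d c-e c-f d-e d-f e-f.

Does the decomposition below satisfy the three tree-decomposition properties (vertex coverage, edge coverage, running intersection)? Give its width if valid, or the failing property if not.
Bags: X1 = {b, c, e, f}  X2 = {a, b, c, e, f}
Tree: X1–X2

A tree decomposition must satisfy three properties: every vertex lies in some bag; for every edge, both endpoints lie together in some bag; and for every vertex, the bags containing it form a connected subtree. Here vertex d appears in no bag, so the decomposition is invalid.

No — vertex d appears in no bag.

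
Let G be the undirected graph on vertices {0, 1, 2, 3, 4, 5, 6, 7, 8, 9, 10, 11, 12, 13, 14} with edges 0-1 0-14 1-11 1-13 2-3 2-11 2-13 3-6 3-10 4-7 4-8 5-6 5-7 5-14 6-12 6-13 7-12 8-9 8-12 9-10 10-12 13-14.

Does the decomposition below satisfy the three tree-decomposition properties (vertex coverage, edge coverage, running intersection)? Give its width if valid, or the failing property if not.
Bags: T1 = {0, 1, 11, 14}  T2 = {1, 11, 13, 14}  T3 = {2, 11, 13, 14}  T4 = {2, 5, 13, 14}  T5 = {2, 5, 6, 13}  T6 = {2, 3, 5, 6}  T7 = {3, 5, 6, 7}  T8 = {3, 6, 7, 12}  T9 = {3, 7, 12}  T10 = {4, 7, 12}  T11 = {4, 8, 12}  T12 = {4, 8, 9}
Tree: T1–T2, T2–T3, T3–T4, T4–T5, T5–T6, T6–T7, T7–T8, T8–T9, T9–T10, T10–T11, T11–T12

A tree decomposition must satisfy three properties: every vertex lies in some bag; for every edge, both endpoints lie together in some bag; and for every vertex, the bags containing it form a connected subtree. Here vertex 10 appears in no bag, so the decomposition is invalid.

No — vertex 10 appears in no bag.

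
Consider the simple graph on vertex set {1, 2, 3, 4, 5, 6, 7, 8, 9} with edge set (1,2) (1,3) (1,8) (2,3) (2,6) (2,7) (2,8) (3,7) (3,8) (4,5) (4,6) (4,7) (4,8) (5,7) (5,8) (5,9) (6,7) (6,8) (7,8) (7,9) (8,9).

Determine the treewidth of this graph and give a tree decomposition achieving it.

Every bag has size at most 4, so the width is 4 − 1 = 3 and tw(G) ≤ 3. Conversely, {1, 2, 3, 8} is a clique of size 4, and the vertices of any clique must share a bag in every tree decomposition; so some bag has ≥ 4 vertices and tw(G) ≥ 3. Combining the bounds, tw(G) = 3.

Treewidth 3.
Bags: B1 = {4, 6, 7, 8}  B2 = {2, 6, 7, 8}  B3 = {4, 5, 7, 8}  B4 = {2, 3, 7, 8}  B5 = {5, 7, 8, 9}  B6 = {1, 2, 3, 8}
Tree: B1–B2, B1–B3, B2–B4, B3–B5, B4–B6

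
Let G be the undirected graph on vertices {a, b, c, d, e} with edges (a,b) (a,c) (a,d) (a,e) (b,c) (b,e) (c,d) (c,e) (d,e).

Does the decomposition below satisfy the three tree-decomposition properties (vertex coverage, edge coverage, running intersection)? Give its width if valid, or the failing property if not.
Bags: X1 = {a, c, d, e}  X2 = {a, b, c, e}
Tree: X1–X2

Vertex coverage: the bags together contain {a, b, c, d, e}, the full vertex set. Edge coverage: each edge of G has both endpoints in at least one bag. Running intersection: for every vertex, the bags containing it form a connected subtree. All three properties hold, so this is a valid tree decomposition of width max|bag| − 1 = 3, and hence tw(G) ≤ 3.

Yes; width 3.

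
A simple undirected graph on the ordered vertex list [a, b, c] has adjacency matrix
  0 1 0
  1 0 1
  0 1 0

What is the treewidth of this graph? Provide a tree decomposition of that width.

Treewidth 1.
One such decomposition:
Bags: B1 = {b, c}  B2 = {a, b}
Tree: B1–B2

Each bag holds 2 vertices, so the decomposition has width 1, which upper-bounds the treewidth. G has an edge, so its treewidth is at least 1. Combining the bounds, tw(G) = 1.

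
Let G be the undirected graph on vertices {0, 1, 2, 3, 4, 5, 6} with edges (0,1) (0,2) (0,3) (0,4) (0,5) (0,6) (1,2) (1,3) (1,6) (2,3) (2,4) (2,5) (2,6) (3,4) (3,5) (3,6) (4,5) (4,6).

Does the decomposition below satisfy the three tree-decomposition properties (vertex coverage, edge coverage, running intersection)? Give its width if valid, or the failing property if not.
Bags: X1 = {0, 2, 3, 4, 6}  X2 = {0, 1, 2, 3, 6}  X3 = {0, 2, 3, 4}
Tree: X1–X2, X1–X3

No — vertex 5 appears in no bag.

A tree decomposition must satisfy three properties: every vertex lies in some bag; for every edge, both endpoints lie together in some bag; and for every vertex, the bags containing it form a connected subtree. Here vertex 5 appears in no bag, so the decomposition is invalid.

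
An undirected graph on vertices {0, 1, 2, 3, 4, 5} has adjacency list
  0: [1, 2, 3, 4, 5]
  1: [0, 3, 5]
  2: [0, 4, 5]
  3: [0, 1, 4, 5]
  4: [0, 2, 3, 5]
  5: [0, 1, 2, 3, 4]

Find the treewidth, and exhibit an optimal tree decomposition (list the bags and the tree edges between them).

Each bag holds 4 vertices, so the decomposition has width 3, which upper-bounds the treewidth. Conversely, {0, 2, 4, 5} is a clique of size 4, and the vertices of any clique must share a bag in every tree decomposition; so some bag has ≥ 4 vertices and tw(G) ≥ 3. Combining the bounds, tw(G) = 3.

Treewidth 3.
Bags: B1 = {0, 2, 4, 5}  B2 = {0, 3, 4, 5}  B3 = {0, 1, 3, 5}
Tree: B1–B2, B2–B3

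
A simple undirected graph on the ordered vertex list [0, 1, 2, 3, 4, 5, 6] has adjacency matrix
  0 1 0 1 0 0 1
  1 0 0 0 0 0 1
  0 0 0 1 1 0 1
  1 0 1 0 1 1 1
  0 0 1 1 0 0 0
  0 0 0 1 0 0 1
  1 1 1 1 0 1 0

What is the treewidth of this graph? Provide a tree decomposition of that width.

The largest bag has 3 vertices, giving width 2; this decomposition certifies tw(G) ≤ 2. On the other hand G contains the 3-clique {0, 1, 6}. A clique must lie in a single bag of any decomposition, so no decomposition can have width below 2. Hence tw(G) = 2 exactly.

Treewidth 2.
Bags: B1 = {2, 3, 6}  B2 = {0, 3, 6}  B3 = {2, 3, 4}  B4 = {0, 1, 6}  B5 = {3, 5, 6}
Tree: B1–B2, B1–B3, B2–B4, B2–B5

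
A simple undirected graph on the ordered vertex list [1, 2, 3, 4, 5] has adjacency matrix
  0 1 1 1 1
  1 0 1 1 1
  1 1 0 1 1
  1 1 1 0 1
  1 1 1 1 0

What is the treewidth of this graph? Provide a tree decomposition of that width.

A single bag containing all 5 vertices is trivially a valid decomposition of width 4. For the lower bound, the 5 vertices {1, 2, 3, 4, 5} are pairwise adjacent, and any tree decomposition puts a clique entirely inside one bag — forcing width ≥ 4. Hence tw(G) = 4 exactly.

Treewidth 4.
One optimal decomposition is:
Bags: B1 = {1, 2, 3, 4, 5}
Tree: (single bag)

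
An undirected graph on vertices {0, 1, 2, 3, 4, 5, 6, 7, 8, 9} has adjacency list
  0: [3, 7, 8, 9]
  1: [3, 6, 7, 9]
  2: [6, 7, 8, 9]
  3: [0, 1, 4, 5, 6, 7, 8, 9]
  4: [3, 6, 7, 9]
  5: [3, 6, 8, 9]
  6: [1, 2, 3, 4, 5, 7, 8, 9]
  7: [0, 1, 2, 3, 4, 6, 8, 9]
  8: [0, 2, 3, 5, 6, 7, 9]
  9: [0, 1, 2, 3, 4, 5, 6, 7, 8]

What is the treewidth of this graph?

A width-4 tree decomposition is:
Bags: B1 = {1, 3, 6, 7, 9}  B2 = {3, 4, 6, 7, 9}  B3 = {3, 6, 7, 8, 9}  B4 = {0, 3, 7, 8, 9}  B5 = {3, 5, 6, 8, 9}  B6 = {2, 6, 7, 8, 9}
Tree: B1–B2, B2–B3, B3–B4, B3–B5, B3–B6
The largest bag has 5 vertices, giving width 4; this decomposition certifies tw(G) ≤ 4. For the lower bound, the 5 vertices {2, 6, 7, 8, 9} are pairwise adjacent, and any tree decomposition puts a clique entirely inside one bag — forcing width ≥ 4. The upper and lower bounds meet at 4, so that is the treewidth.

4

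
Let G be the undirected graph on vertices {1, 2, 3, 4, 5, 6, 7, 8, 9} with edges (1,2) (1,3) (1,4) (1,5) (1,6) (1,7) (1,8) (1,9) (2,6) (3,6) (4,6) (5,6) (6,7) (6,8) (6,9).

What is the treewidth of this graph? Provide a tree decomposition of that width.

Every bag has size at most 3, so the width is 3 − 1 = 2 and tw(G) ≤ 2. Conversely, {1, 2, 6} is a clique of size 3, and the vertices of any clique must share a bag in every tree decomposition; so some bag has ≥ 3 vertices and tw(G) ≥ 2. The upper and lower bounds meet at 2, so that is the treewidth.

Treewidth 2.
One optimal decomposition is:
Bags: B1 = {1, 2, 6}  B2 = {1, 6, 8}  B3 = {1, 6, 7}  B4 = {1, 4, 6}  B5 = {1, 3, 6}  B6 = {1, 5, 6}  B7 = {1, 6, 9}
Tree: B1–B2, B1–B3, B1–B4, B2–B5, B3–B6, B6–B7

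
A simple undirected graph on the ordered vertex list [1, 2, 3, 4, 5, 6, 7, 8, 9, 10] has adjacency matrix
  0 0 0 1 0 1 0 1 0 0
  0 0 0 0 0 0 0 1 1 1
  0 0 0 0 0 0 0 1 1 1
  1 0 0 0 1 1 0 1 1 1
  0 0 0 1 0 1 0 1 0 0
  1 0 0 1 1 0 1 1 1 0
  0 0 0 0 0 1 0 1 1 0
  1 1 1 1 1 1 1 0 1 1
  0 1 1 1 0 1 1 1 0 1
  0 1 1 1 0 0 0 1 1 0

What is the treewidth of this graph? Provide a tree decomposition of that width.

Treewidth 3.
One such decomposition:
Bags: B1 = {4, 6, 8, 9}  B2 = {6, 7, 8, 9}  B3 = {4, 8, 9, 10}  B4 = {3, 8, 9, 10}  B5 = {1, 4, 6, 8}  B6 = {4, 5, 6, 8}  B7 = {2, 8, 9, 10}
Tree: B1–B2, B1–B3, B3–B4, B1–B5, B5–B6, B3–B7

Every bag has size at most 4, so the width is 4 − 1 = 3 and tw(G) ≤ 3. For the lower bound, the 4 vertices {1, 4, 6, 8} are pairwise adjacent, and any tree decomposition puts a clique entirely inside one bag — forcing width ≥ 3. The upper and lower bounds meet at 3, so that is the treewidth.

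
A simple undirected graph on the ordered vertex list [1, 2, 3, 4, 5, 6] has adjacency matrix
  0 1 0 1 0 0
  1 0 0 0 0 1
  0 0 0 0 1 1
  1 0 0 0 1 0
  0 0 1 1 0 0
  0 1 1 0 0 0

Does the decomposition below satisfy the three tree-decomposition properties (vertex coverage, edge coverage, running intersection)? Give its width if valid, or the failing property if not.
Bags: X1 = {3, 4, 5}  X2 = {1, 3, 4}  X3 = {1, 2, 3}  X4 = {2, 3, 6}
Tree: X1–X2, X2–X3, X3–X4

Yes; width 2.

Every vertex of G appears in some bag (union = {1, 2, 3, 4, 5, 6}); every edge is covered by a bag; and for each vertex v the set of bags containing v is connected in the bag tree. The decomposition is therefore valid. The largest bag has 3 vertices, so the width is 2.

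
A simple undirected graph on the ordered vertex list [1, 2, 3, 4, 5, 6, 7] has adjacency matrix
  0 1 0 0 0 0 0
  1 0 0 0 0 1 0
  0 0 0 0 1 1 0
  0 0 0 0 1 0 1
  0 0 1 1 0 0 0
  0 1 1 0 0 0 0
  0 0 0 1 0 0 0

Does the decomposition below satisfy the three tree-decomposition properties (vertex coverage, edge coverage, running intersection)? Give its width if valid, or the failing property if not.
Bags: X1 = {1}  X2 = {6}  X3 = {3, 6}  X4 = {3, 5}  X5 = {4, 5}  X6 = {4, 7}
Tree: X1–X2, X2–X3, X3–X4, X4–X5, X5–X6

A tree decomposition must satisfy three properties: every vertex lies in some bag; for every edge, both endpoints lie together in some bag; and for every vertex, the bags containing it form a connected subtree. Here vertex 2 appears in no bag, so the decomposition is invalid.

No — vertex 2 appears in no bag.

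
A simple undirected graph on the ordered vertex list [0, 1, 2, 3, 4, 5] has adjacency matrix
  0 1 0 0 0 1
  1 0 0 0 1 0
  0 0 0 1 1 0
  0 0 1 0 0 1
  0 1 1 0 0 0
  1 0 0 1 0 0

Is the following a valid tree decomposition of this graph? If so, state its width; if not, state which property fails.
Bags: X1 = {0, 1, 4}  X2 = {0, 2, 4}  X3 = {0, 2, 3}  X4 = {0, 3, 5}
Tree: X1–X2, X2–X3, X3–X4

Yes; width 2.

Checking the three conditions: (i) the bags cover all of {0, 1, 2, 3, 4, 5}; (ii) for each edge, some bag contains both endpoints; (iii) the bags containing any fixed vertex form a subtree. All hold, so the decomposition is valid with width 3 − 1 = 2.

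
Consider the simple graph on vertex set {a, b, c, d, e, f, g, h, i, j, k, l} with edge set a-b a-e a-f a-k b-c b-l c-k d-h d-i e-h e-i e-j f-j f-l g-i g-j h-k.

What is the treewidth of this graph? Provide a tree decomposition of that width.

Treewidth 3.
Bags: B1 = {d, g, i, j}  B2 = {d, e, i, j}  B3 = {d, e, h, j}  B4 = {e, f, h, j}  B5 = {a, e, f, h}  B6 = {a, f, h, k}  B7 = {a, f, k, l}  B8 = {a, b, k, l}  B9 = {b, c, k, l}
Tree: B1–B2, B2–B3, B3–B4, B4–B5, B5–B6, B6–B7, B7–B8, B8–B9

Each bag holds 4 vertices, so the decomposition has width 3, which upper-bounds the treewidth. For the lower bound: the 4 vertex sets {d,g,i}, {j}, {e}, {a,f,h,k} are disjoint, each induces a connected subgraph, and every pair is joined by at least one edge of G. Contracting each set to a single vertex therefore yields K_{4} as a minor, and since treewidth is minor-monotone, tw(G) ≥ tw(K_{4}) = 3. Therefore the treewidth is 3.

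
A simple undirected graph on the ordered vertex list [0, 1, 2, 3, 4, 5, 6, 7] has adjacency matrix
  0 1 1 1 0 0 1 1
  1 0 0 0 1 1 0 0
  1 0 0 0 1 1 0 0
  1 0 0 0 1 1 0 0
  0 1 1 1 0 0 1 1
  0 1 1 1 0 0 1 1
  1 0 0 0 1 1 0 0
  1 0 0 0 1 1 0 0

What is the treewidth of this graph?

A width-3 tree decomposition is:
Bags: B1 = {0, 4, 5, 7}  B2 = {0, 3, 4, 5}  B3 = {0, 1, 4, 5}  B4 = {0, 2, 4, 5}  B5 = {0, 4, 5, 6}
Tree: B1–B2, B2–B3, B3–B4, B4–B5
Each bag holds 4 vertices, so the decomposition has width 3, which upper-bounds the treewidth. For the lower bound: the 4 vertex sets {4,7}, {0,3}, {5}, {1} are disjoint, each induces a connected subgraph, and every pair is joined by at least one edge of G. Contracting each set to a single vertex therefore yields K_{4} as a minor, and since treewidth is minor-monotone, tw(G) ≥ tw(K_{4}) = 3. Hence tw(G) = 3 exactly.

3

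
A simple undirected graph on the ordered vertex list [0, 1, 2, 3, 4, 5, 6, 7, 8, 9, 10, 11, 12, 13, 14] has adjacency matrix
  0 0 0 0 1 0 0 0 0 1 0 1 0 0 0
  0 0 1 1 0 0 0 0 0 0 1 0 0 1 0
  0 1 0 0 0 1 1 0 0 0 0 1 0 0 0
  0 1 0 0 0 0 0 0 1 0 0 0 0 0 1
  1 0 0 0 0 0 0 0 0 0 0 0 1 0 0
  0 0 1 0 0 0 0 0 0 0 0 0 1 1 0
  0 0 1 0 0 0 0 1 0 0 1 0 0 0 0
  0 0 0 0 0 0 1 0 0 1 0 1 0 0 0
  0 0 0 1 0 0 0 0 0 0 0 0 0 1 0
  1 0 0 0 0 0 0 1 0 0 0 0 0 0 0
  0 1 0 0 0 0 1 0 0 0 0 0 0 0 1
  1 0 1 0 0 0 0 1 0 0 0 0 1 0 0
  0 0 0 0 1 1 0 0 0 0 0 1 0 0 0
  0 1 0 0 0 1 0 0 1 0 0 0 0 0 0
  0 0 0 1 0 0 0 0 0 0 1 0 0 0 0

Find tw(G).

A width-3 tree decomposition is:
Bags: B1 = {0, 4, 9, 12}  B2 = {0, 9, 11, 12}  B3 = {7, 9, 11, 12}  B4 = {5, 7, 11, 12}  B5 = {2, 5, 7, 11}  B6 = {2, 5, 6, 7}  B7 = {2, 5, 6, 13}  B8 = {1, 2, 6, 13}  B9 = {1, 6, 10, 13}  B10 = {1, 8, 10, 13}  B11 = {1, 3, 8, 10}  B12 = {3, 8, 10, 14}
Tree: B1–B2, B2–B3, B3–B4, B4–B5, B5–B6, B6–B7, B7–B8, B8–B9, B9–B10, B10–B11, B11–B12
Each bag holds 4 vertices, so the decomposition has width 3, which upper-bounds the treewidth. For the lower bound: the 4 vertex sets {0,4,9}, {12}, {11}, {2,5,6,7} are disjoint, each induces a connected subgraph, and every pair is joined by at least one edge of G. Contracting each set to a single vertex therefore yields K_{4} as a minor, and since treewidth is minor-monotone, tw(G) ≥ tw(K_{4}) = 3. The upper and lower bounds meet at 3, so that is the treewidth.

3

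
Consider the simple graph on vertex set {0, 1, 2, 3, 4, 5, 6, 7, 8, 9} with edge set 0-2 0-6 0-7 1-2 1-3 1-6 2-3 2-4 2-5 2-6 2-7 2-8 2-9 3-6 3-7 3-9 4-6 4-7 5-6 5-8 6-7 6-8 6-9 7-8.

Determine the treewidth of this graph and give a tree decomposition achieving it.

Every bag has size at most 4, so the width is 4 − 1 = 3 and tw(G) ≤ 3. On the other hand G contains the 4-clique {1, 2, 3, 6}. A clique must lie in a single bag of any decomposition, so no decomposition can have width below 3. Therefore the treewidth is 3.

Treewidth 3.
One such decomposition:
Bags: B1 = {0, 2, 6, 7}  B2 = {2, 6, 7, 8}  B3 = {2, 3, 6, 7}  B4 = {2, 5, 6, 8}  B5 = {2, 3, 6, 9}  B6 = {2, 4, 6, 7}  B7 = {1, 2, 3, 6}
Tree: B1–B2, B2–B3, B2–B4, B3–B5, B3–B6, B3–B7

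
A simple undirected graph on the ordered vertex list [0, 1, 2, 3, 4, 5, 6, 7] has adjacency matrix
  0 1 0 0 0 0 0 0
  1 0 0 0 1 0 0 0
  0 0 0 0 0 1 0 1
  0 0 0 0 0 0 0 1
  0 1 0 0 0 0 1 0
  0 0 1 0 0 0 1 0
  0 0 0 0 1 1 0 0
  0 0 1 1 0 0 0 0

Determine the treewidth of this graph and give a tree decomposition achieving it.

Treewidth 1.
One such decomposition:
Bags: B1 = {0, 1}  B2 = {1, 4}  B3 = {4, 6}  B4 = {5, 6}  B5 = {2, 5}  B6 = {2, 7}  B7 = {3, 7}
Tree: B1–B2, B2–B3, B3–B4, B4–B5, B5–B6, B6–B7

The largest bag has 2 vertices, giving width 1; this decomposition certifies tw(G) ≤ 1. G has an edge, so its treewidth is at least 1. The upper and lower bounds meet at 1, so that is the treewidth.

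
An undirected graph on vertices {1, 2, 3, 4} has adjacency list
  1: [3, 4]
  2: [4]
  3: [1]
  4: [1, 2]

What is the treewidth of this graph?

1

A width-1 tree decomposition is:
Bags: B1 = {1, 4}  B2 = {1, 3}  B3 = {2, 4}
Tree: B1–B2, B1–B3
Every bag has size at most 2, so the width is 2 − 1 = 1 and tw(G) ≤ 1. Since G has at least one edge (e.g. 1–4), it is not an edgeless graph, so tw(G) ≥ 1. Combining the bounds, tw(G) = 1.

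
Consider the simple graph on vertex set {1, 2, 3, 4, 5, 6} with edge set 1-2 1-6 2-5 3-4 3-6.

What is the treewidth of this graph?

A width-1 tree decomposition is:
Bags: B1 = {2, 5}  B2 = {1, 2}  B3 = {1, 6}  B4 = {3, 6}  B5 = {3, 4}
Tree: B1–B2, B2–B3, B3–B4, B4–B5
The largest bag has 2 vertices, giving width 1; this decomposition certifies tw(G) ≤ 1. G has an edge, so its treewidth is at least 1. The upper and lower bounds meet at 1, so that is the treewidth.

1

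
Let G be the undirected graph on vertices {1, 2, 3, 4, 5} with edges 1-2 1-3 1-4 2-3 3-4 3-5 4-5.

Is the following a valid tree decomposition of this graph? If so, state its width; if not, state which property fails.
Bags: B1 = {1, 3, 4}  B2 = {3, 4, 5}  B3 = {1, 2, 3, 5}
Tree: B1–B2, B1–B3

A tree decomposition must satisfy three properties: every vertex lies in some bag; for every edge, both endpoints lie together in some bag; and for every vertex, the bags containing it form a connected subtree. Here bags containing vertex 5 are not connected in the tree, so the decomposition is invalid.

No — bags containing vertex 5 are not connected in the tree.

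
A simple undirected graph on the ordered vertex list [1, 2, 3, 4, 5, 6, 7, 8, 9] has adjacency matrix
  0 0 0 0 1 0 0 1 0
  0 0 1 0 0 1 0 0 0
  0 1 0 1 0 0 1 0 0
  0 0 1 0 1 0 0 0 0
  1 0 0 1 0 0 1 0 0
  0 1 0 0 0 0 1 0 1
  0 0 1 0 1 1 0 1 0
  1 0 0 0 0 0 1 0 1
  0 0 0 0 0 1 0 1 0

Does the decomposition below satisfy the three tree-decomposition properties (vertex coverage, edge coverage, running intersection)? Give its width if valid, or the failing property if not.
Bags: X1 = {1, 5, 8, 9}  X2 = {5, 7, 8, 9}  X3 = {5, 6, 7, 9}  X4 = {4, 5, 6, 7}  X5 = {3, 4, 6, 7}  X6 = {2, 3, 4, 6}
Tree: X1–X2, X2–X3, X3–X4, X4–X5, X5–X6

Every vertex of G appears in some bag (union = {1, 2, 3, 4, 5, 6, 7, 8, 9}); every edge is covered by a bag; and for each vertex v the set of bags containing v is connected in the bag tree. The decomposition is therefore valid. The largest bag has 4 vertices, so the width is 3.

Yes; width 3.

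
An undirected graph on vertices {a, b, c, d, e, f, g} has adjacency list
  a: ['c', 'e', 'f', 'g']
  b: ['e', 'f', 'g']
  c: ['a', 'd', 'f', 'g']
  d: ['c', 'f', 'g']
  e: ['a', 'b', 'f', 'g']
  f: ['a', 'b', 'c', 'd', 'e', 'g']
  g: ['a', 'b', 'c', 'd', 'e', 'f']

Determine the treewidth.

A width-3 tree decomposition is:
Bags: B1 = {b, e, f, g}  B2 = {a, e, f, g}  B3 = {a, c, f, g}  B4 = {c, d, f, g}
Tree: B1–B2, B2–B3, B3–B4
Each bag holds 4 vertices, so the decomposition has width 3, which upper-bounds the treewidth. For the lower bound, the 4 vertices {a, e, f, g} are pairwise adjacent, and any tree decomposition puts a clique entirely inside one bag — forcing width ≥ 3. Therefore the treewidth is 3.

3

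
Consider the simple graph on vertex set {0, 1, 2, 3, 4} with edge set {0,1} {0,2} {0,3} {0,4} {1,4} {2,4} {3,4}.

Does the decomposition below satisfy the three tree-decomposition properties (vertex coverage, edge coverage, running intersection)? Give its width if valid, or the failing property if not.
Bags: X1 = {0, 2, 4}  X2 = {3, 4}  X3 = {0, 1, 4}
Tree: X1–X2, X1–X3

No — edge (0,3) lies in no bag.

A tree decomposition must satisfy three properties: every vertex lies in some bag; for every edge, both endpoints lie together in some bag; and for every vertex, the bags containing it form a connected subtree. Here edge (0,3) lies in no bag, so the decomposition is invalid.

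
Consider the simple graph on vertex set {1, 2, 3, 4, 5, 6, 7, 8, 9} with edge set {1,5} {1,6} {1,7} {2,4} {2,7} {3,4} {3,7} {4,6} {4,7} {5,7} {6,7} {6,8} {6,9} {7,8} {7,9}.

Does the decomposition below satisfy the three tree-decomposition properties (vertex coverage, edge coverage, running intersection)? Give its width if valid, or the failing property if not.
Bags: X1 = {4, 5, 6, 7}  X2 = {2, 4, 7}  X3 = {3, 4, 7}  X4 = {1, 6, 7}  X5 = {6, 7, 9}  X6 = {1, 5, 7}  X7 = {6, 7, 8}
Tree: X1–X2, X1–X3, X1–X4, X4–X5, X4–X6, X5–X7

No — bags containing vertex 5 are not connected in the tree.

A tree decomposition must satisfy three properties: every vertex lies in some bag; for every edge, both endpoints lie together in some bag; and for every vertex, the bags containing it form a connected subtree. Here bags containing vertex 5 are not connected in the tree, so the decomposition is invalid.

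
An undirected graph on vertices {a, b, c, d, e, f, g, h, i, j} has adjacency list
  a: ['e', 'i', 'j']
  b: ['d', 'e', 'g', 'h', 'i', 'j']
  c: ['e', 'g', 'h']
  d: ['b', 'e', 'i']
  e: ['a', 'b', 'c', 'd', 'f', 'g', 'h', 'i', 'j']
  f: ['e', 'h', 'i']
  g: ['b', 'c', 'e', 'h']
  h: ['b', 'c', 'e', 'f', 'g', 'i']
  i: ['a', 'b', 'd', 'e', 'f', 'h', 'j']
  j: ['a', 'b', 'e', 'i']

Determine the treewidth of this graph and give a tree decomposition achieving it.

Treewidth 3.
One such decomposition:
Bags: B1 = {c, e, g, h}  B2 = {b, e, g, h}  B3 = {b, e, h, i}  B4 = {e, f, h, i}  B5 = {b, e, i, j}  B6 = {a, e, i, j}  B7 = {b, d, e, i}
Tree: B1–B2, B2–B3, B3–B4, B3–B5, B5–B6, B5–B7

The largest bag has 4 vertices, giving width 3; this decomposition certifies tw(G) ≤ 3. For the lower bound, the 4 vertices {c, e, g, h} are pairwise adjacent, and any tree decomposition puts a clique entirely inside one bag — forcing width ≥ 3. The upper and lower bounds meet at 3, so that is the treewidth.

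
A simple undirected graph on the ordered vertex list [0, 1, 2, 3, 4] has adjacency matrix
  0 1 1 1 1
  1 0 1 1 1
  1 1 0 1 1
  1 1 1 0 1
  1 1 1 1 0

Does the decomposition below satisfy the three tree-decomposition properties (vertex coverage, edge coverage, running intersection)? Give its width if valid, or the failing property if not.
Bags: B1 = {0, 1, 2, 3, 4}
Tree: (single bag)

Vertex coverage: the bags together contain {0, 1, 2, 3, 4}, the full vertex set. Edge coverage: each edge of G has both endpoints in at least one bag. Running intersection: for every vertex, the bags containing it form a connected subtree. All three properties hold, so this is a valid tree decomposition of width max|bag| − 1 = 4, and hence tw(G) ≤ 4.

Yes; width 4.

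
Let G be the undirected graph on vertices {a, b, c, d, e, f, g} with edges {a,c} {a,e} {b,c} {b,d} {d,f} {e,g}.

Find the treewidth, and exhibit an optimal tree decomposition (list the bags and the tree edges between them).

Each bag holds 2 vertices, so the decomposition has width 1, which upper-bounds the treewidth. Any graph with an edge has treewidth ≥ 1, and G has the edge g–e. Therefore the treewidth is 1.

Treewidth 1.
Bags: B1 = {e, g}  B2 = {a, e}  B3 = {a, c}  B4 = {b, c}  B5 = {b, d}  B6 = {d, f}
Tree: B1–B2, B2–B3, B3–B4, B4–B5, B5–B6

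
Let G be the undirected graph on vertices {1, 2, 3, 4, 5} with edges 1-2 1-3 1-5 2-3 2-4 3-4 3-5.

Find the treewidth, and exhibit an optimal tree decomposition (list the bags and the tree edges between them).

The largest bag has 3 vertices, giving width 2; this decomposition certifies tw(G) ≤ 2. Conversely, {1, 2, 3} is a clique of size 3, and the vertices of any clique must share a bag in every tree decomposition; so some bag has ≥ 3 vertices and tw(G) ≥ 2. Hence tw(G) = 2 exactly.

Treewidth 2.
One optimal decomposition is:
Bags: B1 = {1, 2, 3}  B2 = {2, 3, 4}  B3 = {1, 3, 5}
Tree: B1–B2, B1–B3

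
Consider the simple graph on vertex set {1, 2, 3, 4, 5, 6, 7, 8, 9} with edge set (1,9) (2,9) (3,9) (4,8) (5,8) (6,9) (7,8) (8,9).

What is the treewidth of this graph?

A width-1 tree decomposition is:
Bags: B1 = {2, 9}  B2 = {8, 9}  B3 = {6, 9}  B4 = {1, 9}  B5 = {4, 8}  B6 = {3, 9}  B7 = {7, 8}  B8 = {5, 8}
Tree: B1–B2, B2–B3, B3–B4, B2–B5, B3–B6, B2–B7, B2–B8
Each bag holds 2 vertices, so the decomposition has width 1, which upper-bounds the treewidth. Any graph with an edge has treewidth ≥ 1, and G has the edge 2–9. Combining the bounds, tw(G) = 1.

1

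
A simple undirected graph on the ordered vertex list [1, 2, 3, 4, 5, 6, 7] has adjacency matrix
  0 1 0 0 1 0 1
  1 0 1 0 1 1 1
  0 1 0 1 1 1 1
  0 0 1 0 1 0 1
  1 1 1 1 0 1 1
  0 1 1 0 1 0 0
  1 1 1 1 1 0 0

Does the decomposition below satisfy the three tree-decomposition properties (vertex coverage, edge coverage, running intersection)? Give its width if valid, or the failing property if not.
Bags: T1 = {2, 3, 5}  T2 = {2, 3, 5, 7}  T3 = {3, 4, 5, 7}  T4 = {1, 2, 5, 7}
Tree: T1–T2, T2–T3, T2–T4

No — vertex 6 appears in no bag.

A tree decomposition must satisfy three properties: every vertex lies in some bag; for every edge, both endpoints lie together in some bag; and for every vertex, the bags containing it form a connected subtree. Here vertex 6 appears in no bag, so the decomposition is invalid.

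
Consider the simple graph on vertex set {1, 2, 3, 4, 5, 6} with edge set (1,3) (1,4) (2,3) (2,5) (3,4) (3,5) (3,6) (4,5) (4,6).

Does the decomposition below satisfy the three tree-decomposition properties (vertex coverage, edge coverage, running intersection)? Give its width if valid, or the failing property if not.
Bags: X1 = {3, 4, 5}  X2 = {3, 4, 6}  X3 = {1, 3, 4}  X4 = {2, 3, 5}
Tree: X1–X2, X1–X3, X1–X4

Vertex coverage: the bags together contain {1, 2, 3, 4, 5, 6}, the full vertex set. Edge coverage: each edge of G has both endpoints in at least one bag. Running intersection: for every vertex, the bags containing it form a connected subtree. All three properties hold, so this is a valid tree decomposition of width max|bag| − 1 = 2, and hence tw(G) ≤ 2.

Yes; width 2.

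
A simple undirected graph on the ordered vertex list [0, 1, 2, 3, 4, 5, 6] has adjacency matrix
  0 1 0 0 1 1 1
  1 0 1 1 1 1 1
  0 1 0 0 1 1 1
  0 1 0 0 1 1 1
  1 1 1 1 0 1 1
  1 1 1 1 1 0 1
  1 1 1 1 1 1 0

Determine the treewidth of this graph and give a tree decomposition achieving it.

The largest bag has 5 vertices, giving width 4; this decomposition certifies tw(G) ≤ 4. Conversely, {0, 1, 4, 5, 6} is a clique of size 5, and the vertices of any clique must share a bag in every tree decomposition; so some bag has ≥ 5 vertices and tw(G) ≥ 4. The upper and lower bounds meet at 4, so that is the treewidth.

Treewidth 4.
One such decomposition:
Bags: B1 = {1, 3, 4, 5, 6}  B2 = {1, 2, 4, 5, 6}  B3 = {0, 1, 4, 5, 6}
Tree: B1–B2, B2–B3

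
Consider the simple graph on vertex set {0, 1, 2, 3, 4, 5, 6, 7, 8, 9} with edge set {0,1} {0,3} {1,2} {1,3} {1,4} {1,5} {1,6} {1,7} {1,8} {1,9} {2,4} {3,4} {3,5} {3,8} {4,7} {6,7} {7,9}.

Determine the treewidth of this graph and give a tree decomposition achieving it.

The largest bag has 3 vertices, giving width 2; this decomposition certifies tw(G) ≤ 2. For the lower bound, the 3 vertices {1, 2, 4} are pairwise adjacent, and any tree decomposition puts a clique entirely inside one bag — forcing width ≥ 2. Therefore the treewidth is 2.

Treewidth 2.
Bags: B1 = {1, 4, 7}  B2 = {1, 3, 4}  B3 = {1, 6, 7}  B4 = {1, 3, 8}  B5 = {0, 1, 3}  B6 = {1, 2, 4}  B7 = {1, 7, 9}  B8 = {1, 3, 5}
Tree: B1–B2, B1–B3, B2–B4, B4–B5, B1–B6, B3–B7, B4–B8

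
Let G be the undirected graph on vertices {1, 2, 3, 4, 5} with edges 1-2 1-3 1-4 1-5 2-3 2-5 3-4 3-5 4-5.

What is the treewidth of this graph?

A width-3 tree decomposition is:
Bags: B1 = {1, 3, 4, 5}  B2 = {1, 2, 3, 5}
Tree: B1–B2
The largest bag has 4 vertices, giving width 3; this decomposition certifies tw(G) ≤ 3. For the lower bound, the 4 vertices {1, 2, 3, 5} are pairwise adjacent, and any tree decomposition puts a clique entirely inside one bag — forcing width ≥ 3. Hence tw(G) = 3 exactly.

3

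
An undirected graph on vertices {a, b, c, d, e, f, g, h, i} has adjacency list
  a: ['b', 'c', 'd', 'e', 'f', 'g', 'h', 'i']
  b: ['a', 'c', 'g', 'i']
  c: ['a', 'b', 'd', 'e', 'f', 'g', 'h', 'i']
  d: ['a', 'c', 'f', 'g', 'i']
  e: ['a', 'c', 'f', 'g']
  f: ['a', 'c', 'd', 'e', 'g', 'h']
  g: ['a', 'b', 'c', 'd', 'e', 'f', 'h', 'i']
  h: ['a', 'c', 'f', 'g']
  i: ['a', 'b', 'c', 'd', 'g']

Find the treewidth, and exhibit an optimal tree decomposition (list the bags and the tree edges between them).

Treewidth 4.
One optimal decomposition is:
Bags: B1 = {a, c, e, f, g}  B2 = {a, c, d, f, g}  B3 = {a, c, d, g, i}  B4 = {a, c, f, g, h}  B5 = {a, b, c, g, i}
Tree: B1–B2, B2–B3, B1–B4, B3–B5

Every bag has size at most 5, so the width is 5 − 1 = 4 and tw(G) ≤ 4. For the lower bound, the 5 vertices {a, c, d, f, g} are pairwise adjacent, and any tree decomposition puts a clique entirely inside one bag — forcing width ≥ 4. Hence tw(G) = 4 exactly.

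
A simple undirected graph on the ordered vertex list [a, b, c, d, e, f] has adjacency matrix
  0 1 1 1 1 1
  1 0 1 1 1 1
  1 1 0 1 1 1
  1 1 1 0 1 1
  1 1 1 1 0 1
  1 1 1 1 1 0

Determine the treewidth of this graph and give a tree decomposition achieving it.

Treewidth 5.
One optimal decomposition is:
Bags: B1 = {a, b, c, d, e, f}
Tree: (single bag)

With just one bag of size 6, the width is 6 − 1 = 5, so tw(G) ≤ 5. Conversely, {a, b, c, d, e, f} is a clique of size 6, and the vertices of any clique must share a bag in every tree decomposition; so some bag has ≥ 6 vertices and tw(G) ≥ 5. Therefore the treewidth is 5.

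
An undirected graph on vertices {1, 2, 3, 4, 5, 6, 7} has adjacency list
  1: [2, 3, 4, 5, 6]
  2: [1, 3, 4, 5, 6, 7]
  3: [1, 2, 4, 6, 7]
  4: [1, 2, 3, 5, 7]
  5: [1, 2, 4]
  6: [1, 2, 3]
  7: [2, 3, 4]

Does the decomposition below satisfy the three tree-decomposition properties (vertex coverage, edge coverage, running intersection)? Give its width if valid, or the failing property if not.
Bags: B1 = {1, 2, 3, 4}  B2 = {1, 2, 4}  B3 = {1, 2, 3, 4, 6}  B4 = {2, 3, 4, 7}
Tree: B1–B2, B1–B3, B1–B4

No — vertex 5 appears in no bag.

A tree decomposition must satisfy three properties: every vertex lies in some bag; for every edge, both endpoints lie together in some bag; and for every vertex, the bags containing it form a connected subtree. Here vertex 5 appears in no bag, so the decomposition is invalid.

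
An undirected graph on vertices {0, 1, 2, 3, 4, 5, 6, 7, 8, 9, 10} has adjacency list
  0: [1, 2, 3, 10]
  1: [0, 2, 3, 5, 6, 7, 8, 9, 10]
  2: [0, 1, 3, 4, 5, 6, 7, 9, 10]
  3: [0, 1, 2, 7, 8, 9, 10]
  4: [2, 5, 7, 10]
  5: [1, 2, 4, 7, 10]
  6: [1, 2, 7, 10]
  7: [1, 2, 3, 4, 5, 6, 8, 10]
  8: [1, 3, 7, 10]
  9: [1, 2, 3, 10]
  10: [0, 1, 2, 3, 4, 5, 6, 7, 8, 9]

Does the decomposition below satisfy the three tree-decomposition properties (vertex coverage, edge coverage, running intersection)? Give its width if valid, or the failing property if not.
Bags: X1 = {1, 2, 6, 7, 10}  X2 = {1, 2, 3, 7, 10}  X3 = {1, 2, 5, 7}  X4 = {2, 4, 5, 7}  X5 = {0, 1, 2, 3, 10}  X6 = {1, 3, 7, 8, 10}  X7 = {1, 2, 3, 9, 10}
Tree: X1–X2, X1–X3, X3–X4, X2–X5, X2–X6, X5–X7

A tree decomposition must satisfy three properties: every vertex lies in some bag; for every edge, both endpoints lie together in some bag; and for every vertex, the bags containing it form a connected subtree. Here edge (10,5) lies in no bag, so the decomposition is invalid.

No — edge (10,5) lies in no bag.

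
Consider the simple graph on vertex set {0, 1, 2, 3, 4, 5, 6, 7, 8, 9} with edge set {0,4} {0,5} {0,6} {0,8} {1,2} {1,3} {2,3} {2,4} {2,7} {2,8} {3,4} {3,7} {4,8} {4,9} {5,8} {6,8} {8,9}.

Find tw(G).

A width-2 tree decomposition is:
Bags: B1 = {2, 3, 4}  B2 = {2, 4, 8}  B3 = {0, 4, 8}  B4 = {2, 3, 7}  B5 = {4, 8, 9}  B6 = {0, 5, 8}  B7 = {0, 6, 8}  B8 = {1, 2, 3}
Tree: B1–B2, B2–B3, B1–B4, B2–B5, B3–B6, B3–B7, B4–B8
Every bag has size at most 3, so the width is 3 − 1 = 2 and tw(G) ≤ 2. For the lower bound, the 3 vertices {0, 4, 8} are pairwise adjacent, and any tree decomposition puts a clique entirely inside one bag — forcing width ≥ 2. Combining the bounds, tw(G) = 2.

2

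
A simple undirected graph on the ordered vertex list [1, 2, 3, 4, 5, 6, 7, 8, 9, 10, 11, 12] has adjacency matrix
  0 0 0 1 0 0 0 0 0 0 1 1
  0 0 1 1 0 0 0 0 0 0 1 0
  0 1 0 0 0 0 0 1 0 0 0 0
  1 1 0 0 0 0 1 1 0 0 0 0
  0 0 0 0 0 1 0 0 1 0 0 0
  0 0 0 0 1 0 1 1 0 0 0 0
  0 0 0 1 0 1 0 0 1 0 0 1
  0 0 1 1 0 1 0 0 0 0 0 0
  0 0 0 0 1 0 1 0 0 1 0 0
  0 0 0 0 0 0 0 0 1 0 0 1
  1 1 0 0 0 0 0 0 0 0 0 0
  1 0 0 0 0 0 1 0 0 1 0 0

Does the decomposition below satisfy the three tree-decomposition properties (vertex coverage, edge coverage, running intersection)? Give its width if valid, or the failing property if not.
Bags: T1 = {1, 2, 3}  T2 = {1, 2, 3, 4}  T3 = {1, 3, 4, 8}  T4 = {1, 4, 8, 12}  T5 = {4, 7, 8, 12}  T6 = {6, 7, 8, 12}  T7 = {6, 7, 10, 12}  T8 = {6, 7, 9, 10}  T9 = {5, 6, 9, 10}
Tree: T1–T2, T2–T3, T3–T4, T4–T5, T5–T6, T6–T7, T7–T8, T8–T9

No — vertex 11 appears in no bag.

A tree decomposition must satisfy three properties: every vertex lies in some bag; for every edge, both endpoints lie together in some bag; and for every vertex, the bags containing it form a connected subtree. Here vertex 11 appears in no bag, so the decomposition is invalid.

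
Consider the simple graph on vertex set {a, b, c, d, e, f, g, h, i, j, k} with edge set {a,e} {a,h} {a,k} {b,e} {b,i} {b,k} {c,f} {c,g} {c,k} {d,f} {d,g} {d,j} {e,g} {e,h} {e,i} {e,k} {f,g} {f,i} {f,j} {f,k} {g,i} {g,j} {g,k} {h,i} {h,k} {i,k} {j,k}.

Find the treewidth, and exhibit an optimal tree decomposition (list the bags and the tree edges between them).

Treewidth 3.
One such decomposition:
Bags: B1 = {f, g, j, k}  B2 = {d, f, g, j}  B3 = {f, g, i, k}  B4 = {e, g, i, k}  B5 = {e, h, i, k}  B6 = {c, f, g, k}  B7 = {a, e, h, k}  B8 = {b, e, i, k}
Tree: B1–B2, B1–B3, B3–B4, B4–B5, B3–B6, B5–B7, B4–B8

The largest bag has 4 vertices, giving width 3; this decomposition certifies tw(G) ≤ 3. On the other hand G contains the 4-clique {d, f, g, j}. A clique must lie in a single bag of any decomposition, so no decomposition can have width below 3. Combining the bounds, tw(G) = 3.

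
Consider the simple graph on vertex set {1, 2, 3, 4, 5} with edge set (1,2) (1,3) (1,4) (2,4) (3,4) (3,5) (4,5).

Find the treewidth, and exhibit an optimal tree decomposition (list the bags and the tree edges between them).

Each bag holds 3 vertices, so the decomposition has width 2, which upper-bounds the treewidth. Conversely, {1, 2, 4} is a clique of size 3, and the vertices of any clique must share a bag in every tree decomposition; so some bag has ≥ 3 vertices and tw(G) ≥ 2. The upper and lower bounds meet at 2, so that is the treewidth.

Treewidth 2.
Bags: B1 = {3, 4, 5}  B2 = {1, 3, 4}  B3 = {1, 2, 4}
Tree: B1–B2, B2–B3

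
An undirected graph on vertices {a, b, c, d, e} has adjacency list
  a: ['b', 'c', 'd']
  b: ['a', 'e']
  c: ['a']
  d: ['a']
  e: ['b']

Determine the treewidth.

A width-1 tree decomposition is:
Bags: B1 = {a, b}  B2 = {a, c}  B3 = {b, e}  B4 = {a, d}
Tree: B1–B2, B1–B3, B1–B4
Every bag has size at most 2, so the width is 2 − 1 = 1 and tw(G) ≤ 1. G has an edge, so its treewidth is at least 1. The upper and lower bounds meet at 1, so that is the treewidth.

1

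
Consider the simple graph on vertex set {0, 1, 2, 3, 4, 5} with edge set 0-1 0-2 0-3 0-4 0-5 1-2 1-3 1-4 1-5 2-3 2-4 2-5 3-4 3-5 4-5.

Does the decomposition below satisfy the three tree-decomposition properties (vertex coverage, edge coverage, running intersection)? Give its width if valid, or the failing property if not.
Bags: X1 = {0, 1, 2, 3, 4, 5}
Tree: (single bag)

Yes; width 5.

Checking the three conditions: (i) the bags cover all of {0, 1, 2, 3, 4, 5}; (ii) for each edge, some bag contains both endpoints; (iii) the bags containing any fixed vertex form a subtree. All hold, so the decomposition is valid with width 6 − 1 = 5.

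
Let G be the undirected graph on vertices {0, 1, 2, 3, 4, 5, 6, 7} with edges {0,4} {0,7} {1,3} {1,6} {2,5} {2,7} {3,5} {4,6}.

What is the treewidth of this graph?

2

A width-2 tree decomposition is:
Bags: B1 = {1, 3, 5}  B2 = {1, 2, 5}  B3 = {1, 2, 7}  B4 = {0, 1, 7}  B5 = {0, 1, 4}  B6 = {1, 4, 6}
Tree: B1–B2, B2–B3, B3–B4, B4–B5, B5–B6
Every bag has size at most 3, so the width is 3 − 1 = 2 and tw(G) ≤ 2. For the lower bound, G contains the cycle 1–3–5–2–7–0–4–6–1, so G is not a forest; only forests have treewidth ≤ 1, hence tw(G) ≥ 2. Combining the bounds, tw(G) = 2.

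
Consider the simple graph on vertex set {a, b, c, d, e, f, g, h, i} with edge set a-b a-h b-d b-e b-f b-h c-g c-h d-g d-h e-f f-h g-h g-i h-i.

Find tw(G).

A width-2 tree decomposition is:
Bags: B1 = {b, d, h}  B2 = {d, g, h}  B3 = {g, h, i}  B4 = {b, f, h}  B5 = {a, b, h}  B6 = {c, g, h}  B7 = {b, e, f}
Tree: B1–B2, B2–B3, B1–B4, B4–B5, B2–B6, B4–B7
Every bag has size at most 3, so the width is 3 − 1 = 2 and tw(G) ≤ 2. Conversely, {b, e, f} is a clique of size 3, and the vertices of any clique must share a bag in every tree decomposition; so some bag has ≥ 3 vertices and tw(G) ≥ 2. The upper and lower bounds meet at 2, so that is the treewidth.

2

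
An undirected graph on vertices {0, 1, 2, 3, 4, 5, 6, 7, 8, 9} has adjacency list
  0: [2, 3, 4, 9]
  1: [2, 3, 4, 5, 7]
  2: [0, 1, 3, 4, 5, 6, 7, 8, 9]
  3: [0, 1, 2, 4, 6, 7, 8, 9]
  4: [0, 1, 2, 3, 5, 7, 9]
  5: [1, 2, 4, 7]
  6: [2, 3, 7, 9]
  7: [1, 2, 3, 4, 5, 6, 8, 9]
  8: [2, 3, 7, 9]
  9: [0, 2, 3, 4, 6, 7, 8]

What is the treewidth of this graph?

A width-4 tree decomposition is:
Bags: B1 = {1, 2, 3, 4, 7}  B2 = {2, 3, 4, 7, 9}  B3 = {1, 2, 4, 5, 7}  B4 = {0, 2, 3, 4, 9}  B5 = {2, 3, 6, 7, 9}  B6 = {2, 3, 7, 8, 9}
Tree: B1–B2, B1–B3, B2–B4, B2–B5, B5–B6
Every bag has size at most 5, so the width is 5 − 1 = 4 and tw(G) ≤ 4. Conversely, {0, 2, 3, 4, 9} is a clique of size 5, and the vertices of any clique must share a bag in every tree decomposition; so some bag has ≥ 5 vertices and tw(G) ≥ 4. Hence tw(G) = 4 exactly.

4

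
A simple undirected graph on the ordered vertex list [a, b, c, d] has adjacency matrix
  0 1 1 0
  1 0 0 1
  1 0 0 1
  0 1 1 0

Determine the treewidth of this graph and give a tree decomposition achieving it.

The largest bag has 3 vertices, giving width 2; this decomposition certifies tw(G) ≤ 2. Since a–b–d–c–a is a cycle in G, G is not acyclic. Forests are exactly the graphs of treewidth ≤ 1, so tw(G) ≥ 2. Therefore the treewidth is 2.

Treewidth 2.
One optimal decomposition is:
Bags: B1 = {a, b, d}  B2 = {a, c, d}
Tree: B1–B2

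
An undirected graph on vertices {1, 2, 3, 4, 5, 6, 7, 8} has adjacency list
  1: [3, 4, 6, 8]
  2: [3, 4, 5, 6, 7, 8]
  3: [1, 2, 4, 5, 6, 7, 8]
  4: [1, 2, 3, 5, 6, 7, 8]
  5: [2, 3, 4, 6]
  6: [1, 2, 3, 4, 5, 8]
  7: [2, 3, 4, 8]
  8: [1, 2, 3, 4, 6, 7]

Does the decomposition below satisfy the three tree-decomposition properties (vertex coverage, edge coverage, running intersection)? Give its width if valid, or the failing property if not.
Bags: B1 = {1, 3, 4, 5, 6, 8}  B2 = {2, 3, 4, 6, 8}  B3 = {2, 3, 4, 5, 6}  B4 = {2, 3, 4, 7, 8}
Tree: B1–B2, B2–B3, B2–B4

A tree decomposition must satisfy three properties: every vertex lies in some bag; for every edge, both endpoints lie together in some bag; and for every vertex, the bags containing it form a connected subtree. Here bags containing vertex 5 are not connected in the tree, so the decomposition is invalid.

No — bags containing vertex 5 are not connected in the tree.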